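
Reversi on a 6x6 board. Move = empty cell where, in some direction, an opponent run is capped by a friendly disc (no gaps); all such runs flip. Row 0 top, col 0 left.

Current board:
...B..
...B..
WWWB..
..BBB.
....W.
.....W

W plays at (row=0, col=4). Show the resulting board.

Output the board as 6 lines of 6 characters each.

Place W at (0,4); scan 8 dirs for brackets.
Dir NW: edge -> no flip
Dir N: edge -> no flip
Dir NE: edge -> no flip
Dir W: opp run (0,3), next='.' -> no flip
Dir E: first cell '.' (not opp) -> no flip
Dir SW: opp run (1,3) capped by W -> flip
Dir S: first cell '.' (not opp) -> no flip
Dir SE: first cell '.' (not opp) -> no flip
All flips: (1,3)

Answer: ...BW.
...W..
WWWB..
..BBB.
....W.
.....W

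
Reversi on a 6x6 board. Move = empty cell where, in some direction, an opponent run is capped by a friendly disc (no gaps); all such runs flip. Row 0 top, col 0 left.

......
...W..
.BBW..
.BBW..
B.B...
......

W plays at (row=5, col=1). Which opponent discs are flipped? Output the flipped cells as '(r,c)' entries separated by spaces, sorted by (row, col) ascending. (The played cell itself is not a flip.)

Dir NW: opp run (4,0), next=edge -> no flip
Dir N: first cell '.' (not opp) -> no flip
Dir NE: opp run (4,2) capped by W -> flip
Dir W: first cell '.' (not opp) -> no flip
Dir E: first cell '.' (not opp) -> no flip
Dir SW: edge -> no flip
Dir S: edge -> no flip
Dir SE: edge -> no flip

Answer: (4,2)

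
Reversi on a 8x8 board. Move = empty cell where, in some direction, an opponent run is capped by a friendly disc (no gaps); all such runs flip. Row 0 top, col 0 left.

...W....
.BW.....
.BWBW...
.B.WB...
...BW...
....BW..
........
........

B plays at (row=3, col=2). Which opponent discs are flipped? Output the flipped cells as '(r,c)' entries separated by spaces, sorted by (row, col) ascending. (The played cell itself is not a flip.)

Dir NW: first cell 'B' (not opp) -> no flip
Dir N: opp run (2,2) (1,2), next='.' -> no flip
Dir NE: first cell 'B' (not opp) -> no flip
Dir W: first cell 'B' (not opp) -> no flip
Dir E: opp run (3,3) capped by B -> flip
Dir SW: first cell '.' (not opp) -> no flip
Dir S: first cell '.' (not opp) -> no flip
Dir SE: first cell 'B' (not opp) -> no flip

Answer: (3,3)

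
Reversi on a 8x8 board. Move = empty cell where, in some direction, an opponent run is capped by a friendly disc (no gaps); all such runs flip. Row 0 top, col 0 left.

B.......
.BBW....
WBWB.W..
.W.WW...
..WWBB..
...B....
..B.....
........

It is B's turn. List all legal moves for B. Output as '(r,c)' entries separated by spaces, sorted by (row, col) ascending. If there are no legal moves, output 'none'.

(0,2): no bracket -> illegal
(0,3): flips 1 -> legal
(0,4): no bracket -> illegal
(1,0): no bracket -> illegal
(1,4): flips 1 -> legal
(1,5): no bracket -> illegal
(1,6): no bracket -> illegal
(2,4): flips 1 -> legal
(2,6): no bracket -> illegal
(3,0): no bracket -> illegal
(3,2): flips 1 -> legal
(3,5): no bracket -> illegal
(3,6): no bracket -> illegal
(4,0): no bracket -> illegal
(4,1): flips 3 -> legal
(5,1): no bracket -> illegal
(5,2): no bracket -> illegal
(5,4): no bracket -> illegal

Answer: (0,3) (1,4) (2,4) (3,2) (4,1)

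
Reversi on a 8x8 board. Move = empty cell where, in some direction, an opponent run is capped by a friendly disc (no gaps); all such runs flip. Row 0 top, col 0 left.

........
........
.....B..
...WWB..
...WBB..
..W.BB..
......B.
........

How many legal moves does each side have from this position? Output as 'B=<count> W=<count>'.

-- B to move --
(2,2): flips 1 -> legal
(2,3): flips 1 -> legal
(2,4): flips 1 -> legal
(3,2): flips 3 -> legal
(4,1): no bracket -> illegal
(4,2): flips 1 -> legal
(5,1): no bracket -> illegal
(5,3): no bracket -> illegal
(6,1): flips 3 -> legal
(6,2): no bracket -> illegal
(6,3): no bracket -> illegal
B mobility = 6
-- W to move --
(1,4): no bracket -> illegal
(1,5): no bracket -> illegal
(1,6): flips 1 -> legal
(2,4): no bracket -> illegal
(2,6): no bracket -> illegal
(3,6): flips 1 -> legal
(4,6): flips 2 -> legal
(5,3): no bracket -> illegal
(5,6): flips 1 -> legal
(5,7): no bracket -> illegal
(6,3): no bracket -> illegal
(6,4): flips 2 -> legal
(6,5): flips 1 -> legal
(6,7): no bracket -> illegal
(7,5): no bracket -> illegal
(7,6): no bracket -> illegal
(7,7): flips 3 -> legal
W mobility = 7

Answer: B=6 W=7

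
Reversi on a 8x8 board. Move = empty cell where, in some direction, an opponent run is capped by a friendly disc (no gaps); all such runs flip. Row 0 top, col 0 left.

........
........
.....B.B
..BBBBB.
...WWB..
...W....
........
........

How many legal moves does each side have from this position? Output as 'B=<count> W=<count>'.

-- B to move --
(4,2): flips 2 -> legal
(5,2): flips 1 -> legal
(5,4): flips 2 -> legal
(5,5): flips 1 -> legal
(6,2): flips 2 -> legal
(6,3): flips 2 -> legal
(6,4): no bracket -> illegal
B mobility = 6
-- W to move --
(1,4): no bracket -> illegal
(1,5): no bracket -> illegal
(1,6): flips 2 -> legal
(1,7): no bracket -> illegal
(2,1): flips 1 -> legal
(2,2): flips 1 -> legal
(2,3): flips 1 -> legal
(2,4): flips 1 -> legal
(2,6): flips 1 -> legal
(3,1): no bracket -> illegal
(3,7): no bracket -> illegal
(4,1): no bracket -> illegal
(4,2): no bracket -> illegal
(4,6): flips 1 -> legal
(4,7): no bracket -> illegal
(5,4): no bracket -> illegal
(5,5): no bracket -> illegal
(5,6): no bracket -> illegal
W mobility = 7

Answer: B=6 W=7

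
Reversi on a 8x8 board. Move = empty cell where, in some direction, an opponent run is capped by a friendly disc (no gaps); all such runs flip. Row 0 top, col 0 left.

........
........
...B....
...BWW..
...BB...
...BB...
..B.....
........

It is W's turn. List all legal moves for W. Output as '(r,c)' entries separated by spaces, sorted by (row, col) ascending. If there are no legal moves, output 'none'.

Answer: (1,2) (3,2) (5,2) (6,4) (7,1)

Derivation:
(1,2): flips 1 -> legal
(1,3): no bracket -> illegal
(1,4): no bracket -> illegal
(2,2): no bracket -> illegal
(2,4): no bracket -> illegal
(3,2): flips 1 -> legal
(4,2): no bracket -> illegal
(4,5): no bracket -> illegal
(5,1): no bracket -> illegal
(5,2): flips 1 -> legal
(5,5): no bracket -> illegal
(6,1): no bracket -> illegal
(6,3): no bracket -> illegal
(6,4): flips 2 -> legal
(6,5): no bracket -> illegal
(7,1): flips 3 -> legal
(7,2): no bracket -> illegal
(7,3): no bracket -> illegal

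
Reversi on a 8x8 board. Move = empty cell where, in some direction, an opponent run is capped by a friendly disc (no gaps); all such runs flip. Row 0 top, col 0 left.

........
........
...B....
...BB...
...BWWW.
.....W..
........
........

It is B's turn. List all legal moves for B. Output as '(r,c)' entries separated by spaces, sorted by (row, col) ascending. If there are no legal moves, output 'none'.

Answer: (4,7) (5,4) (5,6) (6,6)

Derivation:
(3,5): no bracket -> illegal
(3,6): no bracket -> illegal
(3,7): no bracket -> illegal
(4,7): flips 3 -> legal
(5,3): no bracket -> illegal
(5,4): flips 1 -> legal
(5,6): flips 1 -> legal
(5,7): no bracket -> illegal
(6,4): no bracket -> illegal
(6,5): no bracket -> illegal
(6,6): flips 2 -> legal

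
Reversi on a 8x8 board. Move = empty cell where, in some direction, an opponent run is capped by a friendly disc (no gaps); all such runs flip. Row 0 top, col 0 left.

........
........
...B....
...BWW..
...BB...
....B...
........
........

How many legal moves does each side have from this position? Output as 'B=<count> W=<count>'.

Answer: B=5 W=5

Derivation:
-- B to move --
(2,4): flips 1 -> legal
(2,5): flips 1 -> legal
(2,6): flips 1 -> legal
(3,6): flips 2 -> legal
(4,5): flips 1 -> legal
(4,6): no bracket -> illegal
B mobility = 5
-- W to move --
(1,2): flips 1 -> legal
(1,3): no bracket -> illegal
(1,4): no bracket -> illegal
(2,2): no bracket -> illegal
(2,4): no bracket -> illegal
(3,2): flips 1 -> legal
(4,2): no bracket -> illegal
(4,5): no bracket -> illegal
(5,2): flips 1 -> legal
(5,3): flips 1 -> legal
(5,5): no bracket -> illegal
(6,3): no bracket -> illegal
(6,4): flips 2 -> legal
(6,5): no bracket -> illegal
W mobility = 5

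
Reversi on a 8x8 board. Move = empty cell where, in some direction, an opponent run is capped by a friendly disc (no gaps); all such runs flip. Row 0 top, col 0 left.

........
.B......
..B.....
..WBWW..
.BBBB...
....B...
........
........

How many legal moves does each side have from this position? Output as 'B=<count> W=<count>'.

Answer: B=7 W=6

Derivation:
-- B to move --
(2,1): flips 1 -> legal
(2,3): flips 1 -> legal
(2,4): flips 1 -> legal
(2,5): flips 1 -> legal
(2,6): flips 1 -> legal
(3,1): flips 1 -> legal
(3,6): flips 2 -> legal
(4,5): no bracket -> illegal
(4,6): no bracket -> illegal
B mobility = 7
-- W to move --
(0,0): no bracket -> illegal
(0,1): no bracket -> illegal
(0,2): no bracket -> illegal
(1,0): no bracket -> illegal
(1,2): flips 1 -> legal
(1,3): no bracket -> illegal
(2,0): no bracket -> illegal
(2,1): no bracket -> illegal
(2,3): no bracket -> illegal
(2,4): no bracket -> illegal
(3,0): no bracket -> illegal
(3,1): no bracket -> illegal
(4,0): no bracket -> illegal
(4,5): no bracket -> illegal
(5,0): flips 1 -> legal
(5,1): no bracket -> illegal
(5,2): flips 2 -> legal
(5,3): flips 1 -> legal
(5,5): no bracket -> illegal
(6,3): no bracket -> illegal
(6,4): flips 2 -> legal
(6,5): flips 2 -> legal
W mobility = 6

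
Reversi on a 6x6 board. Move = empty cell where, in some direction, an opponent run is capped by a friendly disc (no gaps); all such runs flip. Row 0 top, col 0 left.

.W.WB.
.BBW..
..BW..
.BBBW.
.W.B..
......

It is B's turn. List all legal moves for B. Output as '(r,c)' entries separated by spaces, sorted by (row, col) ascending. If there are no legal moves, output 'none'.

Answer: (0,2) (1,4) (2,4) (2,5) (3,5) (4,5) (5,0) (5,1)

Derivation:
(0,0): no bracket -> illegal
(0,2): flips 1 -> legal
(1,0): no bracket -> illegal
(1,4): flips 2 -> legal
(2,4): flips 1 -> legal
(2,5): flips 1 -> legal
(3,0): no bracket -> illegal
(3,5): flips 1 -> legal
(4,0): no bracket -> illegal
(4,2): no bracket -> illegal
(4,4): no bracket -> illegal
(4,5): flips 2 -> legal
(5,0): flips 1 -> legal
(5,1): flips 1 -> legal
(5,2): no bracket -> illegal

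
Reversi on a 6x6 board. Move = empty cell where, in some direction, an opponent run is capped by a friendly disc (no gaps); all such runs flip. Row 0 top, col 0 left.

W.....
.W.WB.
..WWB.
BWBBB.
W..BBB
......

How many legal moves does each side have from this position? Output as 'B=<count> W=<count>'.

-- B to move --
(0,1): no bracket -> illegal
(0,2): flips 1 -> legal
(0,3): flips 2 -> legal
(0,4): no bracket -> illegal
(1,0): no bracket -> illegal
(1,2): flips 3 -> legal
(2,0): no bracket -> illegal
(2,1): flips 2 -> legal
(4,1): no bracket -> illegal
(4,2): no bracket -> illegal
(5,0): flips 1 -> legal
(5,1): no bracket -> illegal
B mobility = 5
-- W to move --
(0,3): no bracket -> illegal
(0,4): no bracket -> illegal
(0,5): flips 1 -> legal
(1,5): flips 1 -> legal
(2,0): flips 1 -> legal
(2,1): no bracket -> illegal
(2,5): flips 1 -> legal
(3,5): flips 4 -> legal
(4,1): flips 1 -> legal
(4,2): flips 1 -> legal
(5,2): no bracket -> illegal
(5,3): flips 2 -> legal
(5,4): no bracket -> illegal
(5,5): flips 2 -> legal
W mobility = 9

Answer: B=5 W=9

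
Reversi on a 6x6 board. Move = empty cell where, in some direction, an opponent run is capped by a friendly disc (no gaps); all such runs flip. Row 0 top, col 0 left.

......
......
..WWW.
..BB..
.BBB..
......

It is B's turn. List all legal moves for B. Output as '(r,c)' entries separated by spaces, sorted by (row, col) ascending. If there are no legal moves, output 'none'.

(1,1): flips 1 -> legal
(1,2): flips 1 -> legal
(1,3): flips 1 -> legal
(1,4): flips 1 -> legal
(1,5): flips 1 -> legal
(2,1): no bracket -> illegal
(2,5): no bracket -> illegal
(3,1): no bracket -> illegal
(3,4): no bracket -> illegal
(3,5): no bracket -> illegal

Answer: (1,1) (1,2) (1,3) (1,4) (1,5)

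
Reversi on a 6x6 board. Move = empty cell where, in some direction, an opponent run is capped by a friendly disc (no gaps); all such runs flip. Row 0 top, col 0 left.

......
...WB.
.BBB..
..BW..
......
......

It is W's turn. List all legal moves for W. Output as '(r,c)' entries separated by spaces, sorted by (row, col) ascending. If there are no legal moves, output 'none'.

Answer: (1,1) (1,5) (3,1)

Derivation:
(0,3): no bracket -> illegal
(0,4): no bracket -> illegal
(0,5): no bracket -> illegal
(1,0): no bracket -> illegal
(1,1): flips 1 -> legal
(1,2): no bracket -> illegal
(1,5): flips 1 -> legal
(2,0): no bracket -> illegal
(2,4): no bracket -> illegal
(2,5): no bracket -> illegal
(3,0): no bracket -> illegal
(3,1): flips 2 -> legal
(3,4): no bracket -> illegal
(4,1): no bracket -> illegal
(4,2): no bracket -> illegal
(4,3): no bracket -> illegal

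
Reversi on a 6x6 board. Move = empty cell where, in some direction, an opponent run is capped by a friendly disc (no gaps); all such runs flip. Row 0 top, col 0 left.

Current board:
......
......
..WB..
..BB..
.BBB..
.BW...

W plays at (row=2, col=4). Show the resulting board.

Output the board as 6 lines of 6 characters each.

Place W at (2,4); scan 8 dirs for brackets.
Dir NW: first cell '.' (not opp) -> no flip
Dir N: first cell '.' (not opp) -> no flip
Dir NE: first cell '.' (not opp) -> no flip
Dir W: opp run (2,3) capped by W -> flip
Dir E: first cell '.' (not opp) -> no flip
Dir SW: opp run (3,3) (4,2) (5,1), next=edge -> no flip
Dir S: first cell '.' (not opp) -> no flip
Dir SE: first cell '.' (not opp) -> no flip
All flips: (2,3)

Answer: ......
......
..WWW.
..BB..
.BBB..
.BW...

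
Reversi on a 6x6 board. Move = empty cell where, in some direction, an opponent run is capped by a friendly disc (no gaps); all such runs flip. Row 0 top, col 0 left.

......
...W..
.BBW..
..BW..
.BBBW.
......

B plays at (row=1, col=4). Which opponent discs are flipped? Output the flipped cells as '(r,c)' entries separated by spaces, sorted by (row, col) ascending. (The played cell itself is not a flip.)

Dir NW: first cell '.' (not opp) -> no flip
Dir N: first cell '.' (not opp) -> no flip
Dir NE: first cell '.' (not opp) -> no flip
Dir W: opp run (1,3), next='.' -> no flip
Dir E: first cell '.' (not opp) -> no flip
Dir SW: opp run (2,3) capped by B -> flip
Dir S: first cell '.' (not opp) -> no flip
Dir SE: first cell '.' (not opp) -> no flip

Answer: (2,3)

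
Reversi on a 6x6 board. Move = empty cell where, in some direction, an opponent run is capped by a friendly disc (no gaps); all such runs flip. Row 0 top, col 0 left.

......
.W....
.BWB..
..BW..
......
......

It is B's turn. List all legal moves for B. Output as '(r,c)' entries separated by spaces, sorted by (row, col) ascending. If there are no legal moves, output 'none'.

(0,0): no bracket -> illegal
(0,1): flips 1 -> legal
(0,2): no bracket -> illegal
(1,0): no bracket -> illegal
(1,2): flips 1 -> legal
(1,3): no bracket -> illegal
(2,0): no bracket -> illegal
(2,4): no bracket -> illegal
(3,1): no bracket -> illegal
(3,4): flips 1 -> legal
(4,2): no bracket -> illegal
(4,3): flips 1 -> legal
(4,4): no bracket -> illegal

Answer: (0,1) (1,2) (3,4) (4,3)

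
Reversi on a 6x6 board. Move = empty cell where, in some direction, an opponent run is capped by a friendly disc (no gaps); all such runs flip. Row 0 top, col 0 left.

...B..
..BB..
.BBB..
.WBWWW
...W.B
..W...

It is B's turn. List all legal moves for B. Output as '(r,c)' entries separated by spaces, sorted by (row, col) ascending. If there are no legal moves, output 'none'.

(2,0): no bracket -> illegal
(2,4): no bracket -> illegal
(2,5): flips 1 -> legal
(3,0): flips 1 -> legal
(4,0): flips 1 -> legal
(4,1): flips 1 -> legal
(4,2): no bracket -> illegal
(4,4): flips 1 -> legal
(5,1): no bracket -> illegal
(5,3): flips 2 -> legal
(5,4): flips 1 -> legal

Answer: (2,5) (3,0) (4,0) (4,1) (4,4) (5,3) (5,4)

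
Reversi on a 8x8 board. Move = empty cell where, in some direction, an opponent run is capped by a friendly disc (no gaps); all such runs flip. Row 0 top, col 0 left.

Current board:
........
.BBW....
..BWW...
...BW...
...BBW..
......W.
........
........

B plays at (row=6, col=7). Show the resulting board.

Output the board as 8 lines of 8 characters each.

Place B at (6,7); scan 8 dirs for brackets.
Dir NW: opp run (5,6) (4,5) (3,4) (2,3) capped by B -> flip
Dir N: first cell '.' (not opp) -> no flip
Dir NE: edge -> no flip
Dir W: first cell '.' (not opp) -> no flip
Dir E: edge -> no flip
Dir SW: first cell '.' (not opp) -> no flip
Dir S: first cell '.' (not opp) -> no flip
Dir SE: edge -> no flip
All flips: (2,3) (3,4) (4,5) (5,6)

Answer: ........
.BBW....
..BBW...
...BB...
...BBB..
......B.
.......B
........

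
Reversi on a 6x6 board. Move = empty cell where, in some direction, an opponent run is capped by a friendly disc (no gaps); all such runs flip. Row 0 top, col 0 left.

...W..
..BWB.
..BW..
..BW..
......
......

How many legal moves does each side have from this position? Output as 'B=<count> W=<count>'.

-- B to move --
(0,2): no bracket -> illegal
(0,4): flips 1 -> legal
(2,4): flips 1 -> legal
(3,4): flips 2 -> legal
(4,2): no bracket -> illegal
(4,3): no bracket -> illegal
(4,4): flips 1 -> legal
B mobility = 4
-- W to move --
(0,1): flips 1 -> legal
(0,2): no bracket -> illegal
(0,4): no bracket -> illegal
(0,5): flips 1 -> legal
(1,1): flips 2 -> legal
(1,5): flips 1 -> legal
(2,1): flips 2 -> legal
(2,4): no bracket -> illegal
(2,5): flips 1 -> legal
(3,1): flips 2 -> legal
(4,1): flips 1 -> legal
(4,2): no bracket -> illegal
(4,3): no bracket -> illegal
W mobility = 8

Answer: B=4 W=8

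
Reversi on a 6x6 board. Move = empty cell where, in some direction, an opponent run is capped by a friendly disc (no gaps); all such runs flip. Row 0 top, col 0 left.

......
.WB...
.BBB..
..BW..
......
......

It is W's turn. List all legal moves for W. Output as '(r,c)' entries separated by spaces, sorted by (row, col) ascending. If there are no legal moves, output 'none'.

(0,1): no bracket -> illegal
(0,2): no bracket -> illegal
(0,3): no bracket -> illegal
(1,0): no bracket -> illegal
(1,3): flips 2 -> legal
(1,4): no bracket -> illegal
(2,0): no bracket -> illegal
(2,4): no bracket -> illegal
(3,0): no bracket -> illegal
(3,1): flips 2 -> legal
(3,4): no bracket -> illegal
(4,1): no bracket -> illegal
(4,2): no bracket -> illegal
(4,3): no bracket -> illegal

Answer: (1,3) (3,1)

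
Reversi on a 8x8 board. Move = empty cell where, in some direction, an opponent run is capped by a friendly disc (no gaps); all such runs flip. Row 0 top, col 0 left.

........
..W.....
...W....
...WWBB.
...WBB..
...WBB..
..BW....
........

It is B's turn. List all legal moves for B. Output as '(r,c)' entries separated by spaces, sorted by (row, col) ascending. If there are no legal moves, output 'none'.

(0,1): flips 3 -> legal
(0,2): no bracket -> illegal
(0,3): no bracket -> illegal
(1,1): no bracket -> illegal
(1,3): no bracket -> illegal
(1,4): no bracket -> illegal
(2,1): no bracket -> illegal
(2,2): flips 1 -> legal
(2,4): flips 1 -> legal
(2,5): no bracket -> illegal
(3,2): flips 3 -> legal
(4,2): flips 1 -> legal
(5,2): flips 1 -> legal
(6,4): flips 1 -> legal
(7,2): flips 1 -> legal
(7,3): no bracket -> illegal
(7,4): no bracket -> illegal

Answer: (0,1) (2,2) (2,4) (3,2) (4,2) (5,2) (6,4) (7,2)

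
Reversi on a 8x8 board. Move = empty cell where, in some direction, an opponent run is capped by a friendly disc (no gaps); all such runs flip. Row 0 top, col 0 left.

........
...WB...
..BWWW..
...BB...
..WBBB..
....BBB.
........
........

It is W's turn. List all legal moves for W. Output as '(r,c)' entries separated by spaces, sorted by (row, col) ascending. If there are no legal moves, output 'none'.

(0,3): flips 1 -> legal
(0,4): flips 1 -> legal
(0,5): flips 1 -> legal
(1,1): no bracket -> illegal
(1,2): no bracket -> illegal
(1,5): flips 1 -> legal
(2,1): flips 1 -> legal
(3,1): flips 1 -> legal
(3,2): no bracket -> illegal
(3,5): no bracket -> illegal
(3,6): no bracket -> illegal
(4,6): flips 3 -> legal
(4,7): no bracket -> illegal
(5,2): flips 2 -> legal
(5,3): flips 2 -> legal
(5,7): no bracket -> illegal
(6,3): no bracket -> illegal
(6,4): flips 3 -> legal
(6,5): no bracket -> illegal
(6,6): no bracket -> illegal
(6,7): flips 3 -> legal

Answer: (0,3) (0,4) (0,5) (1,5) (2,1) (3,1) (4,6) (5,2) (5,3) (6,4) (6,7)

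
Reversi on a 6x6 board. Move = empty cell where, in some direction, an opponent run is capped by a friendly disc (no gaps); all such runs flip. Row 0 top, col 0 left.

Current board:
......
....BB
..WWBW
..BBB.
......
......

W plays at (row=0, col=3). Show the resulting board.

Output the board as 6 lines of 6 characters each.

Answer: ...W..
....WB
..WWBW
..BBB.
......
......

Derivation:
Place W at (0,3); scan 8 dirs for brackets.
Dir NW: edge -> no flip
Dir N: edge -> no flip
Dir NE: edge -> no flip
Dir W: first cell '.' (not opp) -> no flip
Dir E: first cell '.' (not opp) -> no flip
Dir SW: first cell '.' (not opp) -> no flip
Dir S: first cell '.' (not opp) -> no flip
Dir SE: opp run (1,4) capped by W -> flip
All flips: (1,4)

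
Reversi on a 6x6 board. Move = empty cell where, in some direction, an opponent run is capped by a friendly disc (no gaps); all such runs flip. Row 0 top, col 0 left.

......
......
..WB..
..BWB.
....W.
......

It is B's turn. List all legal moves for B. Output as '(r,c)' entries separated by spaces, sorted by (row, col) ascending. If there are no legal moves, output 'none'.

(1,1): no bracket -> illegal
(1,2): flips 1 -> legal
(1,3): no bracket -> illegal
(2,1): flips 1 -> legal
(2,4): no bracket -> illegal
(3,1): no bracket -> illegal
(3,5): no bracket -> illegal
(4,2): no bracket -> illegal
(4,3): flips 1 -> legal
(4,5): no bracket -> illegal
(5,3): no bracket -> illegal
(5,4): flips 1 -> legal
(5,5): no bracket -> illegal

Answer: (1,2) (2,1) (4,3) (5,4)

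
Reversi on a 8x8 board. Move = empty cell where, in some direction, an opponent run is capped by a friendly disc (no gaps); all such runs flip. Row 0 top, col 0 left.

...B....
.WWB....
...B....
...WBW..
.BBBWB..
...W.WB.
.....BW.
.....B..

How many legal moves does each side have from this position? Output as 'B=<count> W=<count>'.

Answer: B=13 W=9

Derivation:
-- B to move --
(0,0): no bracket -> illegal
(0,1): flips 1 -> legal
(0,2): no bracket -> illegal
(1,0): flips 2 -> legal
(2,0): no bracket -> illegal
(2,1): flips 1 -> legal
(2,2): no bracket -> illegal
(2,4): flips 1 -> legal
(2,5): flips 1 -> legal
(2,6): no bracket -> illegal
(3,2): flips 1 -> legal
(3,6): flips 1 -> legal
(4,6): no bracket -> illegal
(5,2): no bracket -> illegal
(5,4): flips 2 -> legal
(5,7): flips 1 -> legal
(6,2): no bracket -> illegal
(6,3): flips 1 -> legal
(6,4): flips 1 -> legal
(6,7): flips 1 -> legal
(7,6): flips 1 -> legal
(7,7): no bracket -> illegal
B mobility = 13
-- W to move --
(0,2): no bracket -> illegal
(0,4): no bracket -> illegal
(1,4): flips 1 -> legal
(2,2): no bracket -> illegal
(2,4): flips 1 -> legal
(2,5): no bracket -> illegal
(3,0): no bracket -> illegal
(3,1): flips 1 -> legal
(3,2): no bracket -> illegal
(3,6): no bracket -> illegal
(4,0): flips 3 -> legal
(4,6): flips 2 -> legal
(4,7): no bracket -> illegal
(5,0): no bracket -> illegal
(5,1): flips 1 -> legal
(5,2): no bracket -> illegal
(5,4): no bracket -> illegal
(5,7): flips 1 -> legal
(6,4): flips 1 -> legal
(6,7): flips 4 -> legal
(7,4): no bracket -> illegal
(7,6): no bracket -> illegal
W mobility = 9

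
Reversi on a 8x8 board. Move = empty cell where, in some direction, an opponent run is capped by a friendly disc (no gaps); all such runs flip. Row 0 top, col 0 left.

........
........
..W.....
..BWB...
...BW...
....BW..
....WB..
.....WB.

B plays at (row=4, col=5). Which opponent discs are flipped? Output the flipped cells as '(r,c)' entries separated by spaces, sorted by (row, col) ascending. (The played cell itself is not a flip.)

Dir NW: first cell 'B' (not opp) -> no flip
Dir N: first cell '.' (not opp) -> no flip
Dir NE: first cell '.' (not opp) -> no flip
Dir W: opp run (4,4) capped by B -> flip
Dir E: first cell '.' (not opp) -> no flip
Dir SW: first cell 'B' (not opp) -> no flip
Dir S: opp run (5,5) capped by B -> flip
Dir SE: first cell '.' (not opp) -> no flip

Answer: (4,4) (5,5)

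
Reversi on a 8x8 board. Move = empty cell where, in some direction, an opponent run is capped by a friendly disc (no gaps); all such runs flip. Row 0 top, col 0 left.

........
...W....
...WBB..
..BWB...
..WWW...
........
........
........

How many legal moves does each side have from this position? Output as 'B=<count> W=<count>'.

Answer: B=7 W=10

Derivation:
-- B to move --
(0,2): flips 1 -> legal
(0,3): no bracket -> illegal
(0,4): no bracket -> illegal
(1,2): flips 1 -> legal
(1,4): flips 1 -> legal
(2,2): flips 1 -> legal
(3,1): no bracket -> illegal
(3,5): no bracket -> illegal
(4,1): no bracket -> illegal
(4,5): no bracket -> illegal
(5,1): flips 2 -> legal
(5,2): flips 2 -> legal
(5,3): no bracket -> illegal
(5,4): flips 2 -> legal
(5,5): no bracket -> illegal
B mobility = 7
-- W to move --
(1,4): flips 2 -> legal
(1,5): flips 1 -> legal
(1,6): flips 2 -> legal
(2,1): flips 1 -> legal
(2,2): flips 1 -> legal
(2,6): flips 2 -> legal
(3,1): flips 1 -> legal
(3,5): flips 2 -> legal
(3,6): no bracket -> illegal
(4,1): flips 1 -> legal
(4,5): flips 1 -> legal
W mobility = 10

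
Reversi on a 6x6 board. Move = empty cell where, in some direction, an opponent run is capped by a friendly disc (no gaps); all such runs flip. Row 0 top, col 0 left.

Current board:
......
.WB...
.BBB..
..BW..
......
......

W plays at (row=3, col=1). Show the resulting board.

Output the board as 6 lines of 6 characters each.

Answer: ......
.WB...
.WBB..
.WWW..
......
......

Derivation:
Place W at (3,1); scan 8 dirs for brackets.
Dir NW: first cell '.' (not opp) -> no flip
Dir N: opp run (2,1) capped by W -> flip
Dir NE: opp run (2,2), next='.' -> no flip
Dir W: first cell '.' (not opp) -> no flip
Dir E: opp run (3,2) capped by W -> flip
Dir SW: first cell '.' (not opp) -> no flip
Dir S: first cell '.' (not opp) -> no flip
Dir SE: first cell '.' (not opp) -> no flip
All flips: (2,1) (3,2)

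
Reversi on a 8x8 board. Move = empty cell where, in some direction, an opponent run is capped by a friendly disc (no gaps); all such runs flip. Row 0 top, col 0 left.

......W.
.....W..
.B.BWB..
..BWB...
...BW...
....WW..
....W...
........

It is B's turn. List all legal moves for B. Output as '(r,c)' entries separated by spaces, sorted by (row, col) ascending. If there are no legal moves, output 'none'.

(0,4): no bracket -> illegal
(0,5): flips 1 -> legal
(0,7): no bracket -> illegal
(1,3): no bracket -> illegal
(1,4): flips 1 -> legal
(1,6): no bracket -> illegal
(1,7): no bracket -> illegal
(2,2): no bracket -> illegal
(2,6): no bracket -> illegal
(3,5): no bracket -> illegal
(4,2): no bracket -> illegal
(4,5): flips 1 -> legal
(4,6): no bracket -> illegal
(5,3): no bracket -> illegal
(5,6): no bracket -> illegal
(6,3): no bracket -> illegal
(6,5): flips 1 -> legal
(6,6): no bracket -> illegal
(7,3): no bracket -> illegal
(7,4): flips 3 -> legal
(7,5): no bracket -> illegal

Answer: (0,5) (1,4) (4,5) (6,5) (7,4)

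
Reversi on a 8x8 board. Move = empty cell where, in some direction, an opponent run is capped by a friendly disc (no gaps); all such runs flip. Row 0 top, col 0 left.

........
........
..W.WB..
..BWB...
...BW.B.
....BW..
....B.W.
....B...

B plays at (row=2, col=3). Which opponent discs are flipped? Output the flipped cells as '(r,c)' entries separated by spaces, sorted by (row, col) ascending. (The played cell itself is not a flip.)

Answer: (2,4) (3,3)

Derivation:
Dir NW: first cell '.' (not opp) -> no flip
Dir N: first cell '.' (not opp) -> no flip
Dir NE: first cell '.' (not opp) -> no flip
Dir W: opp run (2,2), next='.' -> no flip
Dir E: opp run (2,4) capped by B -> flip
Dir SW: first cell 'B' (not opp) -> no flip
Dir S: opp run (3,3) capped by B -> flip
Dir SE: first cell 'B' (not opp) -> no flip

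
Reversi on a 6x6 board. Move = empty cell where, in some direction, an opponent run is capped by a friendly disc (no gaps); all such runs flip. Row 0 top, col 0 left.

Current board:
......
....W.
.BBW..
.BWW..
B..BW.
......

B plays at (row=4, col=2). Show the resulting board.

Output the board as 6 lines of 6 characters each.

Place B at (4,2); scan 8 dirs for brackets.
Dir NW: first cell 'B' (not opp) -> no flip
Dir N: opp run (3,2) capped by B -> flip
Dir NE: opp run (3,3), next='.' -> no flip
Dir W: first cell '.' (not opp) -> no flip
Dir E: first cell 'B' (not opp) -> no flip
Dir SW: first cell '.' (not opp) -> no flip
Dir S: first cell '.' (not opp) -> no flip
Dir SE: first cell '.' (not opp) -> no flip
All flips: (3,2)

Answer: ......
....W.
.BBW..
.BBW..
B.BBW.
......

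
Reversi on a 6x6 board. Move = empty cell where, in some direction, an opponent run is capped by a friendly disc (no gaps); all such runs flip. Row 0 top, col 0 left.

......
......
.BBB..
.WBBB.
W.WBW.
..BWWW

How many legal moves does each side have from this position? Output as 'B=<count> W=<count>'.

-- B to move --
(2,0): no bracket -> illegal
(3,0): flips 1 -> legal
(3,5): no bracket -> illegal
(4,1): flips 2 -> legal
(4,5): flips 1 -> legal
(5,0): no bracket -> illegal
(5,1): flips 1 -> legal
B mobility = 4
-- W to move --
(1,0): flips 3 -> legal
(1,1): flips 3 -> legal
(1,2): flips 2 -> legal
(1,3): flips 4 -> legal
(1,4): no bracket -> illegal
(2,0): no bracket -> illegal
(2,4): flips 2 -> legal
(2,5): no bracket -> illegal
(3,0): no bracket -> illegal
(3,5): flips 3 -> legal
(4,1): no bracket -> illegal
(4,5): no bracket -> illegal
(5,1): flips 1 -> legal
W mobility = 7

Answer: B=4 W=7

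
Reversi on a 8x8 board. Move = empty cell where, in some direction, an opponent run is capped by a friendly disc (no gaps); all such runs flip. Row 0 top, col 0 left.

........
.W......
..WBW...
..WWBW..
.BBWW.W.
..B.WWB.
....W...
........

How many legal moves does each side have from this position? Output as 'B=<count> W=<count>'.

-- B to move --
(0,0): no bracket -> illegal
(0,1): no bracket -> illegal
(0,2): no bracket -> illegal
(1,0): no bracket -> illegal
(1,2): flips 2 -> legal
(1,3): no bracket -> illegal
(1,4): flips 1 -> legal
(1,5): flips 2 -> legal
(2,0): no bracket -> illegal
(2,1): flips 1 -> legal
(2,5): flips 1 -> legal
(2,6): no bracket -> illegal
(3,1): flips 2 -> legal
(3,6): flips 2 -> legal
(3,7): no bracket -> illegal
(4,5): flips 2 -> legal
(4,7): no bracket -> illegal
(5,3): flips 4 -> legal
(5,7): no bracket -> illegal
(6,3): no bracket -> illegal
(6,5): no bracket -> illegal
(6,6): no bracket -> illegal
(7,3): no bracket -> illegal
(7,4): flips 3 -> legal
(7,5): no bracket -> illegal
B mobility = 10
-- W to move --
(1,2): no bracket -> illegal
(1,3): flips 1 -> legal
(1,4): flips 1 -> legal
(2,5): flips 1 -> legal
(3,0): no bracket -> illegal
(3,1): no bracket -> illegal
(4,0): flips 2 -> legal
(4,5): no bracket -> illegal
(4,7): no bracket -> illegal
(5,0): flips 1 -> legal
(5,1): flips 1 -> legal
(5,3): no bracket -> illegal
(5,7): flips 1 -> legal
(6,1): flips 1 -> legal
(6,2): flips 2 -> legal
(6,3): no bracket -> illegal
(6,5): no bracket -> illegal
(6,6): flips 1 -> legal
(6,7): no bracket -> illegal
W mobility = 10

Answer: B=10 W=10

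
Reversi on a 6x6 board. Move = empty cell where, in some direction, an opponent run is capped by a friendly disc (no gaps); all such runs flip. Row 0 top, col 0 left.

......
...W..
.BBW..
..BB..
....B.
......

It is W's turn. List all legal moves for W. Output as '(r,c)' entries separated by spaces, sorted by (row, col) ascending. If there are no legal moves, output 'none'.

Answer: (2,0) (3,1) (4,1) (4,3)

Derivation:
(1,0): no bracket -> illegal
(1,1): no bracket -> illegal
(1,2): no bracket -> illegal
(2,0): flips 2 -> legal
(2,4): no bracket -> illegal
(3,0): no bracket -> illegal
(3,1): flips 1 -> legal
(3,4): no bracket -> illegal
(3,5): no bracket -> illegal
(4,1): flips 1 -> legal
(4,2): no bracket -> illegal
(4,3): flips 1 -> legal
(4,5): no bracket -> illegal
(5,3): no bracket -> illegal
(5,4): no bracket -> illegal
(5,5): no bracket -> illegal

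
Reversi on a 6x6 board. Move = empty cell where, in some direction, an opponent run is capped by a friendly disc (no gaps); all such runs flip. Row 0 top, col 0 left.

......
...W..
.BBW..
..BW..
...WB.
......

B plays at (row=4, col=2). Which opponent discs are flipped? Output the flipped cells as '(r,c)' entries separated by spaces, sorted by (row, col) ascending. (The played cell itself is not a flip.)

Answer: (4,3)

Derivation:
Dir NW: first cell '.' (not opp) -> no flip
Dir N: first cell 'B' (not opp) -> no flip
Dir NE: opp run (3,3), next='.' -> no flip
Dir W: first cell '.' (not opp) -> no flip
Dir E: opp run (4,3) capped by B -> flip
Dir SW: first cell '.' (not opp) -> no flip
Dir S: first cell '.' (not opp) -> no flip
Dir SE: first cell '.' (not opp) -> no flip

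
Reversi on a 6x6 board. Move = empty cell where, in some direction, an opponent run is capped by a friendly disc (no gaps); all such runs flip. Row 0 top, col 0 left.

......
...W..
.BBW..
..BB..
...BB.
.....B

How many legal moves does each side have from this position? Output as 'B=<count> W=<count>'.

-- B to move --
(0,2): no bracket -> illegal
(0,3): flips 2 -> legal
(0,4): flips 1 -> legal
(1,2): no bracket -> illegal
(1,4): flips 1 -> legal
(2,4): flips 1 -> legal
(3,4): no bracket -> illegal
B mobility = 4
-- W to move --
(1,0): no bracket -> illegal
(1,1): no bracket -> illegal
(1,2): no bracket -> illegal
(2,0): flips 2 -> legal
(2,4): no bracket -> illegal
(3,0): no bracket -> illegal
(3,1): flips 1 -> legal
(3,4): no bracket -> illegal
(3,5): no bracket -> illegal
(4,1): flips 1 -> legal
(4,2): no bracket -> illegal
(4,5): no bracket -> illegal
(5,2): no bracket -> illegal
(5,3): flips 2 -> legal
(5,4): no bracket -> illegal
W mobility = 4

Answer: B=4 W=4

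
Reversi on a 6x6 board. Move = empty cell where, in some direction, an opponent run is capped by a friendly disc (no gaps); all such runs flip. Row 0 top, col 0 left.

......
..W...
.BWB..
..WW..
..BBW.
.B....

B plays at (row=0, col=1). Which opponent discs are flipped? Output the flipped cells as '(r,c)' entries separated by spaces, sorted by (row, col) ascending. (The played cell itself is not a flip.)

Answer: (1,2)

Derivation:
Dir NW: edge -> no flip
Dir N: edge -> no flip
Dir NE: edge -> no flip
Dir W: first cell '.' (not opp) -> no flip
Dir E: first cell '.' (not opp) -> no flip
Dir SW: first cell '.' (not opp) -> no flip
Dir S: first cell '.' (not opp) -> no flip
Dir SE: opp run (1,2) capped by B -> flip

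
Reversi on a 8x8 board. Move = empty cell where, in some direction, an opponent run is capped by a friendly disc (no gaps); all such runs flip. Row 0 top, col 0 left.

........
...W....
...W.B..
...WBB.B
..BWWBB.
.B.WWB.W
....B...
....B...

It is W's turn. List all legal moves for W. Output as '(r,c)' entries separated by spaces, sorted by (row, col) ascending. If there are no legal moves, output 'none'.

(1,4): no bracket -> illegal
(1,5): no bracket -> illegal
(1,6): flips 2 -> legal
(2,4): flips 3 -> legal
(2,6): flips 1 -> legal
(2,7): no bracket -> illegal
(3,1): flips 1 -> legal
(3,2): no bracket -> illegal
(3,6): flips 3 -> legal
(4,0): no bracket -> illegal
(4,1): flips 1 -> legal
(4,7): flips 2 -> legal
(5,0): no bracket -> illegal
(5,2): no bracket -> illegal
(5,6): flips 3 -> legal
(6,0): flips 2 -> legal
(6,1): no bracket -> illegal
(6,2): no bracket -> illegal
(6,3): no bracket -> illegal
(6,5): no bracket -> illegal
(6,6): flips 1 -> legal
(7,3): no bracket -> illegal
(7,5): flips 1 -> legal

Answer: (1,6) (2,4) (2,6) (3,1) (3,6) (4,1) (4,7) (5,6) (6,0) (6,6) (7,5)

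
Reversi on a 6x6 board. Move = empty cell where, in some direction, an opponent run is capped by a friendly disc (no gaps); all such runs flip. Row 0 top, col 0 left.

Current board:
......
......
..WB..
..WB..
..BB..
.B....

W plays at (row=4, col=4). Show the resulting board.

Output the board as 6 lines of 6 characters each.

Place W at (4,4); scan 8 dirs for brackets.
Dir NW: opp run (3,3) capped by W -> flip
Dir N: first cell '.' (not opp) -> no flip
Dir NE: first cell '.' (not opp) -> no flip
Dir W: opp run (4,3) (4,2), next='.' -> no flip
Dir E: first cell '.' (not opp) -> no flip
Dir SW: first cell '.' (not opp) -> no flip
Dir S: first cell '.' (not opp) -> no flip
Dir SE: first cell '.' (not opp) -> no flip
All flips: (3,3)

Answer: ......
......
..WB..
..WW..
..BBW.
.B....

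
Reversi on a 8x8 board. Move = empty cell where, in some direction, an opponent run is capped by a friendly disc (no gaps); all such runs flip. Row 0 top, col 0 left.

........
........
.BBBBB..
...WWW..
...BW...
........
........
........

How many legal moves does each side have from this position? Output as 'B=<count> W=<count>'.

Answer: B=5 W=9

Derivation:
-- B to move --
(2,6): no bracket -> illegal
(3,2): no bracket -> illegal
(3,6): no bracket -> illegal
(4,2): flips 1 -> legal
(4,5): flips 3 -> legal
(4,6): flips 1 -> legal
(5,3): no bracket -> illegal
(5,4): flips 2 -> legal
(5,5): flips 2 -> legal
B mobility = 5
-- W to move --
(1,0): no bracket -> illegal
(1,1): flips 1 -> legal
(1,2): flips 1 -> legal
(1,3): flips 2 -> legal
(1,4): flips 1 -> legal
(1,5): flips 2 -> legal
(1,6): flips 1 -> legal
(2,0): no bracket -> illegal
(2,6): no bracket -> illegal
(3,0): no bracket -> illegal
(3,1): no bracket -> illegal
(3,2): no bracket -> illegal
(3,6): no bracket -> illegal
(4,2): flips 1 -> legal
(5,2): flips 1 -> legal
(5,3): flips 1 -> legal
(5,4): no bracket -> illegal
W mobility = 9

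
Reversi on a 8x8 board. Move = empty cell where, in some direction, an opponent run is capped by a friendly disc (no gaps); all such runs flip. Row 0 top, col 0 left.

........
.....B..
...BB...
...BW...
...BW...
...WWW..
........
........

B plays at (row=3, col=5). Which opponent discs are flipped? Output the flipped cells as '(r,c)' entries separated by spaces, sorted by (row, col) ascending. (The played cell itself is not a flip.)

Answer: (3,4)

Derivation:
Dir NW: first cell 'B' (not opp) -> no flip
Dir N: first cell '.' (not opp) -> no flip
Dir NE: first cell '.' (not opp) -> no flip
Dir W: opp run (3,4) capped by B -> flip
Dir E: first cell '.' (not opp) -> no flip
Dir SW: opp run (4,4) (5,3), next='.' -> no flip
Dir S: first cell '.' (not opp) -> no flip
Dir SE: first cell '.' (not opp) -> no flip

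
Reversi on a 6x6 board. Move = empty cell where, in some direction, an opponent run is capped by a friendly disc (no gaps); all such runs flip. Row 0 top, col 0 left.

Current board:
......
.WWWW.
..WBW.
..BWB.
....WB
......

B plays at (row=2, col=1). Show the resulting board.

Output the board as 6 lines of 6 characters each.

Place B at (2,1); scan 8 dirs for brackets.
Dir NW: first cell '.' (not opp) -> no flip
Dir N: opp run (1,1), next='.' -> no flip
Dir NE: opp run (1,2), next='.' -> no flip
Dir W: first cell '.' (not opp) -> no flip
Dir E: opp run (2,2) capped by B -> flip
Dir SW: first cell '.' (not opp) -> no flip
Dir S: first cell '.' (not opp) -> no flip
Dir SE: first cell 'B' (not opp) -> no flip
All flips: (2,2)

Answer: ......
.WWWW.
.BBBW.
..BWB.
....WB
......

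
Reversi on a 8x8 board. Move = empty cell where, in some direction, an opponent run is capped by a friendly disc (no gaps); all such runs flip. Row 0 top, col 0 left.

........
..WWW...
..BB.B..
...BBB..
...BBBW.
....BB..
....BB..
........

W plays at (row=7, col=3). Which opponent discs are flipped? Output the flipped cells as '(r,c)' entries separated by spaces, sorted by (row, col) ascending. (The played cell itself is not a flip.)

Dir NW: first cell '.' (not opp) -> no flip
Dir N: first cell '.' (not opp) -> no flip
Dir NE: opp run (6,4) (5,5) capped by W -> flip
Dir W: first cell '.' (not opp) -> no flip
Dir E: first cell '.' (not opp) -> no flip
Dir SW: edge -> no flip
Dir S: edge -> no flip
Dir SE: edge -> no flip

Answer: (5,5) (6,4)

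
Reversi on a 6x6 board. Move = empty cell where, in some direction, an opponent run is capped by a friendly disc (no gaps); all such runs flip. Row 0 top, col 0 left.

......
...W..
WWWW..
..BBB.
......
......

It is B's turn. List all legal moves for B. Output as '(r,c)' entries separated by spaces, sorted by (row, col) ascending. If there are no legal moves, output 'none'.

Answer: (0,3) (1,0) (1,1) (1,2) (1,4)

Derivation:
(0,2): no bracket -> illegal
(0,3): flips 2 -> legal
(0,4): no bracket -> illegal
(1,0): flips 1 -> legal
(1,1): flips 1 -> legal
(1,2): flips 2 -> legal
(1,4): flips 1 -> legal
(2,4): no bracket -> illegal
(3,0): no bracket -> illegal
(3,1): no bracket -> illegal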